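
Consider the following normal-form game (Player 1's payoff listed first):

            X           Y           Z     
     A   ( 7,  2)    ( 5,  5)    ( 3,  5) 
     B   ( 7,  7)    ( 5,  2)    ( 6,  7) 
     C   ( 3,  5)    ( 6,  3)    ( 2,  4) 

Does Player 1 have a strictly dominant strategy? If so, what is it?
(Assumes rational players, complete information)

No strictly dominant strategy exists for Player 1

Work:
A strategy strictly dominates another if it gives a strictly higher payoff against every opponent action. Compare each pair of P1's strategies column-by-column:
  A vs B: [7 vs 7, 5 vs 5, 3 vs 6] → A does not strictly dominate B (column X: 7 ≤ 7)
  A vs C: [7 vs 3, 5 vs 6, 3 vs 2] → A does not strictly dominate C (column Y: 5 ≤ 6)
  B vs A: [7 vs 7, 5 vs 5, 6 vs 3] → B does not strictly dominate A (column X: 7 ≤ 7)
  B vs C: [7 vs 3, 5 vs 6, 6 vs 2] → B does not strictly dominate C (column Y: 5 ≤ 6)
  C vs A: [3 vs 7, 6 vs 5, 2 vs 3] → C does not strictly dominate A (column X: 3 ≤ 7)
  C vs B: [3 vs 7, 6 vs 5, 2 vs 6] → C does not strictly dominate B (column X: 3 ≤ 7)
No single strategy strictly dominates all others → no strictly dominant strategy.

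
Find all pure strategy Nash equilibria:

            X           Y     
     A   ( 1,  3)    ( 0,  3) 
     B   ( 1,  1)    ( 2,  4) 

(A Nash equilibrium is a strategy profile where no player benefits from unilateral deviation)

Nash equilibrium: (A, X), (B, Y)

Work:
Best responses:
  P1 vs X: payoffs [1, 1] → best response A/B (payoff 1)
  P1 vs Y: payoffs [0, 2] → best response B (payoff 2)
  P2 vs A: payoffs [3, 3] → best response X/Y (payoff 3)
  P2 vs B: payoffs [1, 4] → best response Y (payoff 4)
Mutual best responses: (A,X), (B,Y) → Nash equilibria.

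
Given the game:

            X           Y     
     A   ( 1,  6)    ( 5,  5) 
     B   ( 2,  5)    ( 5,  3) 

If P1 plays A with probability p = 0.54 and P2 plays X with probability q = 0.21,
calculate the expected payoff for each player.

E[P1] = 4.2566, E[P2] = 4.3866

Work:
E[P1] = p·q·π₁(A,X) + p·(1-q)·π₁(A,Y) + (1-p)·q·π₁(B,X) + (1-p)·(1-q)·π₁(B,Y)
= 0.54·0.21·1 + 0.54·0.79·5 + 0.46·0.21·2 + 0.46·0.79·5
= 4.2566

E[P2] = 4.3866 (similar calculation)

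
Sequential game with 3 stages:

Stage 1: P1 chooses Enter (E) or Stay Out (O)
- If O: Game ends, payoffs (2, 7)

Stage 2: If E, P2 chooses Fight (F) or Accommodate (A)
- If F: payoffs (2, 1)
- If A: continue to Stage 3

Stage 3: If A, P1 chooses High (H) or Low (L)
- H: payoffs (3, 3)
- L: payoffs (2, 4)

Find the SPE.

SPE: (E, A, H); Outcome (3, 3)

Work:
Stage 3: P1 chooses H (3 vs 2)
Stage 2: P2: F->1, A->3 (anticipating H). Choose A
Stage 1: P1: O->2, E->3 (anticipating A, H). Choose E
SPE path: E -> A -> H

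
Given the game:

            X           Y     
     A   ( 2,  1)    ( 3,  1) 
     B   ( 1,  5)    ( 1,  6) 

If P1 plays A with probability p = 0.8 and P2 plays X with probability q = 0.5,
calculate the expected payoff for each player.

E[P1] = 2.2, E[P2] = 1.9

Work:
E[P1] = p·q·π₁(A,X) + p·(1-q)·π₁(A,Y) + (1-p)·q·π₁(B,X) + (1-p)·(1-q)·π₁(B,Y)
= 0.8·0.5·2 + 0.8·0.5·3 + 0.2·0.5·1 + 0.2·0.5·1
= 2.2

E[P2] = 1.9 (similar calculation)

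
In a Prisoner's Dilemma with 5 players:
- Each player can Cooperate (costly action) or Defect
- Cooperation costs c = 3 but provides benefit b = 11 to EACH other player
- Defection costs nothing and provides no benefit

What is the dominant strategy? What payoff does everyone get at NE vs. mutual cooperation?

Dominant: Defect; NE payoff = 0; Coop payoff = 41

Work:
Defect dominates (saves cost c = 3, benefit to others is external)
NE: All defect → everyone gets 0
If all cooperate: each receives (4)×11 - 3 = 41
Social dilemma: 41 > 0 but NE gives 0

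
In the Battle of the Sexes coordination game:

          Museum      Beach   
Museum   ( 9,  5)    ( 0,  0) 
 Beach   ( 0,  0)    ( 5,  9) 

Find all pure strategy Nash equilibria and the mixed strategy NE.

Pure NE: (Museum, Museum) and (Beach, Beach); Mixed NE: p = 0.6429, q = 0.3571

Work:
Check pure NE:
(Museum, Museum): (9, 5) - no unilateral deviation beneficial
(Beach, Beach): (5, 9) - no unilateral deviation beneficial
Mixed NE: P1 plays Museum with p = 0.6429, P2 plays Museum with q = 0.3571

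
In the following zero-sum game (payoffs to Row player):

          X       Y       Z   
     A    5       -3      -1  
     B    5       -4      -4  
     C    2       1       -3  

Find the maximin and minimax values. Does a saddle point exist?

Maximin = -3, Minimax = -1, Saddle: False

Work:
Row minimums: [-3, -4, -3] → maximin = -3
Column maximums: [5, 1, -1] → minimax = -1
No saddle point (maximin ≠ minimax). Mixed strategy needed.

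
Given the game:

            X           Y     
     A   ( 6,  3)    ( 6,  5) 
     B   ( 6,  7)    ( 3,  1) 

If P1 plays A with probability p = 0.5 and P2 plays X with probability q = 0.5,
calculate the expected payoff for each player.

E[P1] = 5.25, E[P2] = 4.0

Work:
E[P1] = p·q·π₁(A,X) + p·(1-q)·π₁(A,Y) + (1-p)·q·π₁(B,X) + (1-p)·(1-q)·π₁(B,Y)
= 0.5·0.5·6 + 0.5·0.5·6 + 0.5·0.5·6 + 0.5·0.5·3
= 5.25

E[P2] = 4.0 (similar calculation)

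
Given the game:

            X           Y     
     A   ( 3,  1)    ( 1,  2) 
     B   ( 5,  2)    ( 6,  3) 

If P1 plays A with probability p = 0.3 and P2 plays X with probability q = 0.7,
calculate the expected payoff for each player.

E[P1] = 4.43, E[P2] = 2.0

Work:
E[P1] = p·q·π₁(A,X) + p·(1-q)·π₁(A,Y) + (1-p)·q·π₁(B,X) + (1-p)·(1-q)·π₁(B,Y)
= 0.3·0.7·3 + 0.3·0.3·1 + 0.7·0.7·5 + 0.7·0.3·6
= 4.43

E[P2] = 2.0 (similar calculation)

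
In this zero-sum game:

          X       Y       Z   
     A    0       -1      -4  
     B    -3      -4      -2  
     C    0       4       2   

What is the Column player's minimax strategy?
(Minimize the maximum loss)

Column should play X, value = 0

Work:
Column player minimizes Row's maximum payoff:
Column X: max payoff to Row = 0
Column Y: max payoff to Row = 4
Column Z: max payoff to Row = 2
Minimum is 0, achieved by column X.
Minimax strategy: X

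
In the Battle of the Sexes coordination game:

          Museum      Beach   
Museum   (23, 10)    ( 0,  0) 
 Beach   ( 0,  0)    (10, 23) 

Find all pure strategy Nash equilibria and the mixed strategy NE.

Pure NE: (Museum, Museum) and (Beach, Beach); Mixed NE: p = 0.697, q = 0.303

Work:
Check pure NE:
(Museum, Museum): (23, 10) - no unilateral deviation beneficial
(Beach, Beach): (10, 23) - no unilateral deviation beneficial
Mixed NE: P1 plays Museum with p = 0.697, P2 plays Museum with q = 0.303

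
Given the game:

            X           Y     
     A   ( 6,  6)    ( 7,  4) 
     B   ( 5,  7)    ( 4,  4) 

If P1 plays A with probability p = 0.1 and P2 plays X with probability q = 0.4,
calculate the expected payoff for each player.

E[P1] = 4.62, E[P2] = 5.16

Work:
E[P1] = p·q·π₁(A,X) + p·(1-q)·π₁(A,Y) + (1-p)·q·π₁(B,X) + (1-p)·(1-q)·π₁(B,Y)
= 0.1·0.4·6 + 0.1·0.6·7 + 0.9·0.4·5 + 0.9·0.6·4
= 4.62

E[P2] = 5.16 (similar calculation)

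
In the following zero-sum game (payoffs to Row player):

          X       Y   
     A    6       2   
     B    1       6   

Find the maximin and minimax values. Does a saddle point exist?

Maximin = 2, Minimax = 6, Saddle: False

Work:
Row minimums: [2, 1] → maximin = 2
Column maximums: [6, 6] → minimax = 6
No saddle point (maximin ≠ minimax). Mixed strategy needed.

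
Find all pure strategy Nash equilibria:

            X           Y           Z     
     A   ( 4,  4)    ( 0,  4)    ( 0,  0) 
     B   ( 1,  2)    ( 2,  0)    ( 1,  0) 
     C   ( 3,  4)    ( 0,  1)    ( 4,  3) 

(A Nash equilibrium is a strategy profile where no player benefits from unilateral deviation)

Nash equilibrium: (A, X)

Work:
Best responses:
  P1 vs X: payoffs [4, 1, 3] → best response A (payoff 4)
  P1 vs Y: payoffs [0, 2, 0] → best response B (payoff 2)
  P1 vs Z: payoffs [0, 1, 4] → best response C (payoff 4)
  P2 vs A: payoffs [4, 4, 0] → best response X/Y (payoff 4)
  P2 vs B: payoffs [2, 0, 0] → best response X (payoff 2)
  P2 vs C: payoffs [4, 1, 3] → best response X (payoff 4)
Mutual best responses: (A,X) → Nash equilibria.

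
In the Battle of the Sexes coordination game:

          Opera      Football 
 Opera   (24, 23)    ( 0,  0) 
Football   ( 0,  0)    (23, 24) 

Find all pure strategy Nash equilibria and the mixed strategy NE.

Pure NE: (Opera, Opera) and (Football, Football); Mixed NE: p = 0.5106, q = 0.4894

Work:
Check pure NE:
(Opera, Opera): (24, 23) - no unilateral deviation beneficial
(Football, Football): (23, 24) - no unilateral deviation beneficial
Mixed NE: P1 plays Opera with p = 0.5106, P2 plays Opera with q = 0.4894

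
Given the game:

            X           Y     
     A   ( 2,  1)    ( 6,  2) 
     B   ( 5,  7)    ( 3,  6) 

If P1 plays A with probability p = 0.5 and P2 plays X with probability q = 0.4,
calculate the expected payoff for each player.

E[P1] = 4.1, E[P2] = 4.0

Work:
E[P1] = p·q·π₁(A,X) + p·(1-q)·π₁(A,Y) + (1-p)·q·π₁(B,X) + (1-p)·(1-q)·π₁(B,Y)
= 0.5·0.4·2 + 0.5·0.6·6 + 0.5·0.4·5 + 0.5·0.6·3
= 4.1

E[P2] = 4.0 (similar calculation)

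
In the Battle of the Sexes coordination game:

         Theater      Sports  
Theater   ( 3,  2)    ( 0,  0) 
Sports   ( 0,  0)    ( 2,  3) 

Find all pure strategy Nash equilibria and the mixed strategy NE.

Pure NE: (Theater, Theater) and (Sports, Sports); Mixed NE: p = 0.6, q = 0.4

Work:
Check pure NE:
(Theater, Theater): (3, 2) - no unilateral deviation beneficial
(Sports, Sports): (2, 3) - no unilateral deviation beneficial
Mixed NE: P1 plays Theater with p = 0.6, P2 plays Theater with q = 0.4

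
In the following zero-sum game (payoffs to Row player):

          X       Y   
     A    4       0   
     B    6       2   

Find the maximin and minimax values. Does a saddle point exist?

Maximin = 2, Minimax = 2, Saddle: True

Work:
Row minimums: [0, 2] → maximin = 2
Column maximums: [6, 2] → minimax = 2
Saddle point exists! Game value = 2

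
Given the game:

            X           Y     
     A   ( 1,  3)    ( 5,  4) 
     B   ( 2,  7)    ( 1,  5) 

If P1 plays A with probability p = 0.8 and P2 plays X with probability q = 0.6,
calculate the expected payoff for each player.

E[P1] = 2.4, E[P2] = 3.96

Work:
E[P1] = p·q·π₁(A,X) + p·(1-q)·π₁(A,Y) + (1-p)·q·π₁(B,X) + (1-p)·(1-q)·π₁(B,Y)
= 0.8·0.6·1 + 0.8·0.4·5 + 0.2·0.6·2 + 0.2·0.4·1
= 2.4

E[P2] = 3.96 (similar calculation)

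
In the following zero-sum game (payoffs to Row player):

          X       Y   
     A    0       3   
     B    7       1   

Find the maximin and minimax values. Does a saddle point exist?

Maximin = 1, Minimax = 3, Saddle: False

Work:
Row minimums: [0, 1] → maximin = 1
Column maximums: [7, 3] → minimax = 3
No saddle point (maximin ≠ minimax). Mixed strategy needed.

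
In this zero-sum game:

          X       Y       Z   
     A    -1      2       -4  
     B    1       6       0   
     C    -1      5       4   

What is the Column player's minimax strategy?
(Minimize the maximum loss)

Column should play X, value = 1

Work:
Column player minimizes Row's maximum payoff:
Column X: max payoff to Row = 1
Column Y: max payoff to Row = 6
Column Z: max payoff to Row = 4
Minimum is 1, achieved by column X.
Minimax strategy: X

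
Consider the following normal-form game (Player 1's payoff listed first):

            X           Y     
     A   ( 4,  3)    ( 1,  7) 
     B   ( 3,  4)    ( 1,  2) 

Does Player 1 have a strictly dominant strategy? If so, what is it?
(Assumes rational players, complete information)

No strictly dominant strategy exists for Player 1

Work:
A strategy strictly dominates another if it gives a strictly higher payoff against every opponent action. Compare each pair of P1's strategies column-by-column:
  A vs B: [4 vs 3, 1 vs 1] → A does not strictly dominate B (column Y: 1 ≤ 1)
  B vs A: [3 vs 4, 1 vs 1] → B does not strictly dominate A (column X: 3 ≤ 4)
No single strategy strictly dominates all others → no strictly dominant strategy.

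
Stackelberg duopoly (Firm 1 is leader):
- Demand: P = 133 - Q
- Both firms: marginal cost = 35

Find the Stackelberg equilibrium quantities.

q₁* (leader) = 49.0, q₂* (follower) = 24.5

Work:
Follower's reaction: q₂ = (a - c - q₁)/2
Leader substitutes: π₁ = q₁·(a - q₁ - (a-c-q₁)/2 - c)
FOC: q₁* = (133 - 35)/2 = 49.00
Then: q₂* = (133 - 35 - 49.0)/2 = 24.50
Leader has first-mover advantage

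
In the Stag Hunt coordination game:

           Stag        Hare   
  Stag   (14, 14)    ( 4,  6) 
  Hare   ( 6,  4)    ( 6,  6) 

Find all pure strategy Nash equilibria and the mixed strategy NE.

Pure NE: (Stag, Stag) and (Hare, Hare); Mixed NE: p = 0.2, q = 0.2

Work:
Check pure NE:
(Stag, Stag): (14, 14) - no unilateral deviation beneficial
(Hare, Hare): (6, 6) - no unilateral deviation beneficial
Mixed NE: P1 plays Stag with p = 0.2, P2 plays Stag with q = 0.2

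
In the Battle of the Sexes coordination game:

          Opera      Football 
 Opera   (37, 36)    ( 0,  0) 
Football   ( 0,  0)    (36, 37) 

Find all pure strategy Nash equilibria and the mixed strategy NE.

Pure NE: (Opera, Opera) and (Football, Football); Mixed NE: p = 0.5068, q = 0.4932

Work:
Check pure NE:
(Opera, Opera): (37, 36) - no unilateral deviation beneficial
(Football, Football): (36, 37) - no unilateral deviation beneficial
Mixed NE: P1 plays Opera with p = 0.5068, P2 plays Opera with q = 0.4932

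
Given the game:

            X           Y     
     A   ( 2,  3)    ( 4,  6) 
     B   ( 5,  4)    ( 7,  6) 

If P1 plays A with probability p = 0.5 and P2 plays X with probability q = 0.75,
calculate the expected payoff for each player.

E[P1] = 4.0, E[P2] = 4.125

Work:
E[P1] = p·q·π₁(A,X) + p·(1-q)·π₁(A,Y) + (1-p)·q·π₁(B,X) + (1-p)·(1-q)·π₁(B,Y)
= 0.5·0.75·2 + 0.5·0.25·4 + 0.5·0.75·5 + 0.5·0.25·7
= 4.0

E[P2] = 4.125 (similar calculation)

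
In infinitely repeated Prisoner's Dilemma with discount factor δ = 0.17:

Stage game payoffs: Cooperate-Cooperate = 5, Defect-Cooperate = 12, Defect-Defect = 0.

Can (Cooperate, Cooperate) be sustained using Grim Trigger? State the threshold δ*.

δ* = 0.5833; since δ = 0.17 < 0.5833, cooperation cannot be sustained

Work:
For Grim Trigger:
Cooperate forever: 5/(1-δ)
Defect then punished: 12 + 0·δ/(1-δ)
Need: 5/(1-δ) ≥ 12 + 0·δ/(1-δ)
Solving: δ ≥ (T-R)/(T-P) = (12-5)/(12-0) = 0.5833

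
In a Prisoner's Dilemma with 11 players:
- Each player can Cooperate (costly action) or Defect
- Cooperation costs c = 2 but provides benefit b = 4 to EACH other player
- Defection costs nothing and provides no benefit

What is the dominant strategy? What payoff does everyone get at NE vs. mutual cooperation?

Dominant: Defect; NE payoff = 0; Coop payoff = 38

Work:
Defect dominates (saves cost c = 2, benefit to others is external)
NE: All defect → everyone gets 0
If all cooperate: each receives (10)×4 - 2 = 38
Social dilemma: 38 > 0 but NE gives 0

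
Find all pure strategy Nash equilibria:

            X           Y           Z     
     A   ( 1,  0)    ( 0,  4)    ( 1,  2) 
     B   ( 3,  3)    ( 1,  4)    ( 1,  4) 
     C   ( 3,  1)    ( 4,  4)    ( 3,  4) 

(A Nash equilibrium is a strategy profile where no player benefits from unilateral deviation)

Nash equilibrium: (C, Y), (C, Z)

Work:
Best responses:
  P1 vs X: payoffs [1, 3, 3] → best response B/C (payoff 3)
  P1 vs Y: payoffs [0, 1, 4] → best response C (payoff 4)
  P1 vs Z: payoffs [1, 1, 3] → best response C (payoff 3)
  P2 vs A: payoffs [0, 4, 2] → best response Y (payoff 4)
  P2 vs B: payoffs [3, 4, 4] → best response Y/Z (payoff 4)
  P2 vs C: payoffs [1, 4, 4] → best response Y/Z (payoff 4)
Mutual best responses: (C,Y), (C,Z) → Nash equilibria.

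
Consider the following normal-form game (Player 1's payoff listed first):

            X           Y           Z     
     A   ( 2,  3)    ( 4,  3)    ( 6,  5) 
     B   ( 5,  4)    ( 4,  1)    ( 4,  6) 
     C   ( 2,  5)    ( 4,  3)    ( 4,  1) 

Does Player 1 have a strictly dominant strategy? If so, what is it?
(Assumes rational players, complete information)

No strictly dominant strategy exists for Player 1

Work:
A strategy strictly dominates another if it gives a strictly higher payoff against every opponent action. Compare each pair of P1's strategies column-by-column:
  A vs B: [2 vs 5, 4 vs 4, 6 vs 4] → A does not strictly dominate B (column X: 2 ≤ 5)
  A vs C: [2 vs 2, 4 vs 4, 6 vs 4] → A does not strictly dominate C (column X: 2 ≤ 2)
  B vs A: [5 vs 2, 4 vs 4, 4 vs 6] → B does not strictly dominate A (column Y: 4 ≤ 4)
  B vs C: [5 vs 2, 4 vs 4, 4 vs 4] → B does not strictly dominate C (column Y: 4 ≤ 4)
  C vs A: [2 vs 2, 4 vs 4, 4 vs 6] → C does not strictly dominate A (column X: 2 ≤ 2)
  C vs B: [2 vs 5, 4 vs 4, 4 vs 4] → C does not strictly dominate B (column X: 2 ≤ 5)
No single strategy strictly dominates all others → no strictly dominant strategy.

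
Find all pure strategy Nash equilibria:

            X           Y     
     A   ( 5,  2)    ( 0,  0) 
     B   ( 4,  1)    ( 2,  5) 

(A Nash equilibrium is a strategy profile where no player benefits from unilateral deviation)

Nash equilibrium: (A, X), (B, Y)

Work:
Best responses:
  P1 vs X: payoffs [5, 4] → best response A (payoff 5)
  P1 vs Y: payoffs [0, 2] → best response B (payoff 2)
  P2 vs A: payoffs [2, 0] → best response X (payoff 2)
  P2 vs B: payoffs [1, 5] → best response Y (payoff 5)
Mutual best responses: (A,X), (B,Y) → Nash equilibria.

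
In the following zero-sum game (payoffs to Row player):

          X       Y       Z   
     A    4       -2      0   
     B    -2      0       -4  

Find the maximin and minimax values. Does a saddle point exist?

Maximin = -2, Minimax = 0, Saddle: False

Work:
Row minimums: [-2, -4] → maximin = -2
Column maximums: [4, 0, 0] → minimax = 0
No saddle point (maximin ≠ minimax). Mixed strategy needed.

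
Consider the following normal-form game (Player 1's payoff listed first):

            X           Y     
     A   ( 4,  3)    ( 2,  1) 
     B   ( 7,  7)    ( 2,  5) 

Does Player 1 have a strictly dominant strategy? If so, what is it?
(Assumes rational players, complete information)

No strictly dominant strategy exists for Player 1

Work:
A strategy strictly dominates another if it gives a strictly higher payoff against every opponent action. Compare each pair of P1's strategies column-by-column:
  A vs B: [4 vs 7, 2 vs 2] → A does not strictly dominate B (column X: 4 ≤ 7)
  B vs A: [7 vs 4, 2 vs 2] → B does not strictly dominate A (column Y: 2 ≤ 2)
No single strategy strictly dominates all others → no strictly dominant strategy.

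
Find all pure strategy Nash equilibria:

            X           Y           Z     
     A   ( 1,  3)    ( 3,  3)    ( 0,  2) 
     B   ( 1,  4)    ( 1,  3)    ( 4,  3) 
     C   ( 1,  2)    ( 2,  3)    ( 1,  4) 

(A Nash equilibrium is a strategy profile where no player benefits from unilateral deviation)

Nash equilibrium: (A, X), (A, Y), (B, X)

Work:
Best responses:
  P1 vs X: payoffs [1, 1, 1] → best response A/B/C (payoff 1)
  P1 vs Y: payoffs [3, 1, 2] → best response A (payoff 3)
  P1 vs Z: payoffs [0, 4, 1] → best response B (payoff 4)
  P2 vs A: payoffs [3, 3, 2] → best response X/Y (payoff 3)
  P2 vs B: payoffs [4, 3, 3] → best response X (payoff 4)
  P2 vs C: payoffs [2, 3, 4] → best response Z (payoff 4)
Mutual best responses: (A,X), (A,Y), (B,X) → Nash equilibria.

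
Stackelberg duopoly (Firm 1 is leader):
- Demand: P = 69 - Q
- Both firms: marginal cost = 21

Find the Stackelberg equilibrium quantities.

q₁* (leader) = 24.0, q₂* (follower) = 12.0

Work:
Follower's reaction: q₂ = (a - c - q₁)/2
Leader substitutes: π₁ = q₁·(a - q₁ - (a-c-q₁)/2 - c)
FOC: q₁* = (69 - 21)/2 = 24.00
Then: q₂* = (69 - 21 - 24.0)/2 = 12.00
Leader has first-mover advantage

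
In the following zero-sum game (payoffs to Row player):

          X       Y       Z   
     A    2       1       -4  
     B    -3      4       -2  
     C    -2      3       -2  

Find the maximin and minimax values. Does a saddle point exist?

Maximin = -2, Minimax = -2, Saddle: True

Work:
Row minimums: [-4, -3, -2] → maximin = -2
Column maximums: [2, 4, -2] → minimax = -2
Saddle point exists! Game value = -2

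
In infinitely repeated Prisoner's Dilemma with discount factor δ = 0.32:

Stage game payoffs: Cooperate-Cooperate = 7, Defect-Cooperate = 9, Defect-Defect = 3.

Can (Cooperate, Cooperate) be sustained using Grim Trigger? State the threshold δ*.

δ* = 0.3333; since δ = 0.32 < 0.3333, cooperation cannot be sustained

Work:
For Grim Trigger:
Cooperate forever: 7/(1-δ)
Defect then punished: 9 + 3·δ/(1-δ)
Need: 7/(1-δ) ≥ 9 + 3·δ/(1-δ)
Solving: δ ≥ (T-R)/(T-P) = (9-7)/(9-3) = 0.3333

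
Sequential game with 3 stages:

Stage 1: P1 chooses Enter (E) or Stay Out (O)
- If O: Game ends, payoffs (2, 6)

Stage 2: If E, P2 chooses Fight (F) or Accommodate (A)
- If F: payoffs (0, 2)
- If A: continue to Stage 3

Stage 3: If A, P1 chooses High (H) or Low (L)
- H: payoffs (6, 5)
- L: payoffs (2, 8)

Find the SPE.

SPE: (E, A, H); Outcome (6, 5)

Work:
Stage 3: P1 chooses H (6 vs 2)
Stage 2: P2: F->2, A->5 (anticipating H). Choose A
Stage 1: P1: O->2, E->6 (anticipating A, H). Choose E
SPE path: E -> A -> H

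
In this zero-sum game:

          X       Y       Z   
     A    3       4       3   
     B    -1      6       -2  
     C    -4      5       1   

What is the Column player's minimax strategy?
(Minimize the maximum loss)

Column should play X or Z (all achieve the minimum), value = 3

Work:
Column player minimizes Row's maximum payoff:
Column X: max payoff to Row = 3
Column Y: max payoff to Row = 6
Column Z: max payoff to Row = 3
Minimum is 3, achieved by columns X, Z (tied).
Each of X or Z is a minimax strategy.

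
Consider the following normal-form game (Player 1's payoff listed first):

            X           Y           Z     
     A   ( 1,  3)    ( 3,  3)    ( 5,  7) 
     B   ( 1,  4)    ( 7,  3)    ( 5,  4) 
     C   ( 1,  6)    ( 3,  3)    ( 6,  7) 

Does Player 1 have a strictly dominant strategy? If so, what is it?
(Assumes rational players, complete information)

No strictly dominant strategy exists for Player 1

Work:
A strategy strictly dominates another if it gives a strictly higher payoff against every opponent action. Compare each pair of P1's strategies column-by-column:
  A vs B: [1 vs 1, 3 vs 7, 5 vs 5] → A does not strictly dominate B (column X: 1 ≤ 1)
  A vs C: [1 vs 1, 3 vs 3, 5 vs 6] → A does not strictly dominate C (column X: 1 ≤ 1)
  B vs A: [1 vs 1, 7 vs 3, 5 vs 5] → B does not strictly dominate A (column X: 1 ≤ 1)
  B vs C: [1 vs 1, 7 vs 3, 5 vs 6] → B does not strictly dominate C (column X: 1 ≤ 1)
  C vs A: [1 vs 1, 3 vs 3, 6 vs 5] → C does not strictly dominate A (column X: 1 ≤ 1)
  C vs B: [1 vs 1, 3 vs 7, 6 vs 5] → C does not strictly dominate B (column X: 1 ≤ 1)
No single strategy strictly dominates all others → no strictly dominant strategy.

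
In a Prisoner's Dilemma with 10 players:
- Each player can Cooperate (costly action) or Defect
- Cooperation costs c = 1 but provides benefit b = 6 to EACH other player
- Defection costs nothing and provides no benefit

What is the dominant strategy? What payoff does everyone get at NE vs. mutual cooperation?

Dominant: Defect; NE payoff = 0; Coop payoff = 53

Work:
Defect dominates (saves cost c = 1, benefit to others is external)
NE: All defect → everyone gets 0
If all cooperate: each receives (9)×6 - 1 = 53
Social dilemma: 53 > 0 but NE gives 0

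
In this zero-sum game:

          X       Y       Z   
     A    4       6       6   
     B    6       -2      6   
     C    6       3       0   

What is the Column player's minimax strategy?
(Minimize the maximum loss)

Column should play X or Y or Z (all achieve the minimum), value = 6

Work:
Column player minimizes Row's maximum payoff:
Column X: max payoff to Row = 6
Column Y: max payoff to Row = 6
Column Z: max payoff to Row = 6
Minimum is 6, achieved by columns X, Y, Z (tied).
Each of X or Y or Z is a minimax strategy.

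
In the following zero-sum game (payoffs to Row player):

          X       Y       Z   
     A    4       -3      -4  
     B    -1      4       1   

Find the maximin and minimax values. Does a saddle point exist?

Maximin = -1, Minimax = 1, Saddle: False

Work:
Row minimums: [-4, -1] → maximin = -1
Column maximums: [4, 4, 1] → minimax = 1
No saddle point (maximin ≠ minimax). Mixed strategy needed.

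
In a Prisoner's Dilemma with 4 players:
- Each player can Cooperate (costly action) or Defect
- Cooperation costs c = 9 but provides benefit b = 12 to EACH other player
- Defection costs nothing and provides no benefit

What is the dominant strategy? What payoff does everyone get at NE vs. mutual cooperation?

Dominant: Defect; NE payoff = 0; Coop payoff = 27

Work:
Defect dominates (saves cost c = 9, benefit to others is external)
NE: All defect → everyone gets 0
If all cooperate: each receives (3)×12 - 9 = 27
Social dilemma: 27 > 0 but NE gives 0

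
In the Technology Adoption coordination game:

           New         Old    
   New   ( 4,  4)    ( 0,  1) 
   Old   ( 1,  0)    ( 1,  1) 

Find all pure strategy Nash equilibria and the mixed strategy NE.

Pure NE: (New, New) and (Old, Old); Mixed NE: p = 0.25, q = 0.25

Work:
Check pure NE:
(New, New): (4, 4) - no unilateral deviation beneficial
(Old, Old): (1, 1) - no unilateral deviation beneficial
Mixed NE: P1 plays New with p = 0.25, P2 plays New with q = 0.25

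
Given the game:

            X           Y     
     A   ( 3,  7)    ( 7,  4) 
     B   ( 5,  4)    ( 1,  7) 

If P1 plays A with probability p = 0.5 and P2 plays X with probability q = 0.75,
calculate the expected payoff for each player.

E[P1] = 4.0, E[P2] = 5.5

Work:
E[P1] = p·q·π₁(A,X) + p·(1-q)·π₁(A,Y) + (1-p)·q·π₁(B,X) + (1-p)·(1-q)·π₁(B,Y)
= 0.5·0.75·3 + 0.5·0.25·7 + 0.5·0.75·5 + 0.5·0.25·1
= 4.0

E[P2] = 5.5 (similar calculation)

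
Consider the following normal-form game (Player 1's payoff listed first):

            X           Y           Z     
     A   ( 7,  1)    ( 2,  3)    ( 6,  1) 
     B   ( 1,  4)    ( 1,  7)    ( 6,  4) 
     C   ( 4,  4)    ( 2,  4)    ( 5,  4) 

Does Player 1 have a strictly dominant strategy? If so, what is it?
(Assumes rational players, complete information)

No strictly dominant strategy exists for Player 1

Work:
A strategy strictly dominates another if it gives a strictly higher payoff against every opponent action. Compare each pair of P1's strategies column-by-column:
  A vs B: [7 vs 1, 2 vs 1, 6 vs 6] → A does not strictly dominate B (column Z: 6 ≤ 6)
  A vs C: [7 vs 4, 2 vs 2, 6 vs 5] → A does not strictly dominate C (column Y: 2 ≤ 2)
  B vs A: [1 vs 7, 1 vs 2, 6 vs 6] → B does not strictly dominate A (column X: 1 ≤ 7)
  B vs C: [1 vs 4, 1 vs 2, 6 vs 5] → B does not strictly dominate C (column X: 1 ≤ 4)
  C vs A: [4 vs 7, 2 vs 2, 5 vs 6] → C does not strictly dominate A (column X: 4 ≤ 7)
  C vs B: [4 vs 1, 2 vs 1, 5 vs 6] → C does not strictly dominate B (column Z: 5 ≤ 6)
No single strategy strictly dominates all others → no strictly dominant strategy.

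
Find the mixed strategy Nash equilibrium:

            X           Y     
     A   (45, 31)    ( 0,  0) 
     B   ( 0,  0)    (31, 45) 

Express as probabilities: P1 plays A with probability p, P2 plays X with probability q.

p = 0.5921, q = 0.4079

Work:
Find probabilities that make opponent indifferent:
P2 chooses q to make P1 indifferent between A and B
P1 chooses p to make P2 indifferent between X and Y
Mixed NE: P1 plays (A: 0.5921, B: 0.4079), P2 plays (X: 0.4079, Y: 0.5921)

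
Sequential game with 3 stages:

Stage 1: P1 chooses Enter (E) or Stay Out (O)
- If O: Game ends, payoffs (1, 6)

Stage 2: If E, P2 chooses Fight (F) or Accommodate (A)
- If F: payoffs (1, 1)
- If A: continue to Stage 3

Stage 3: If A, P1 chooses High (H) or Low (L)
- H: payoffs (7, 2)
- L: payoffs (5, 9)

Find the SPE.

SPE: (E, A, H); Outcome (7, 2)

Work:
Stage 3: P1 chooses H (7 vs 5)
Stage 2: P2: F->1, A->2 (anticipating H). Choose A
Stage 1: P1: O->1, E->7 (anticipating A, H). Choose E
SPE path: E -> A -> H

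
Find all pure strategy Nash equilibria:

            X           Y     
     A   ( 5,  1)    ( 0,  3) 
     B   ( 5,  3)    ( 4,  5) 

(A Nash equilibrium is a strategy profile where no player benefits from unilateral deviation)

Nash equilibrium: (B, Y)

Work:
Best responses:
  P1 vs X: payoffs [5, 5] → best response A/B (payoff 5)
  P1 vs Y: payoffs [0, 4] → best response B (payoff 4)
  P2 vs A: payoffs [1, 3] → best response Y (payoff 3)
  P2 vs B: payoffs [3, 5] → best response Y (payoff 5)
Mutual best responses: (B,Y) → Nash equilibria.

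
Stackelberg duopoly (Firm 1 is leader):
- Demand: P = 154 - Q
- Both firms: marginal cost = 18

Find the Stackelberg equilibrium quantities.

q₁* (leader) = 68.0, q₂* (follower) = 34.0

Work:
Follower's reaction: q₂ = (a - c - q₁)/2
Leader substitutes: π₁ = q₁·(a - q₁ - (a-c-q₁)/2 - c)
FOC: q₁* = (154 - 18)/2 = 68.00
Then: q₂* = (154 - 18 - 68.0)/2 = 34.00
Leader has first-mover advantage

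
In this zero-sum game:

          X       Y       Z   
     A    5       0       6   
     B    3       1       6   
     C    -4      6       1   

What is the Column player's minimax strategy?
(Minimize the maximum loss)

Column should play X, value = 5

Work:
Column player minimizes Row's maximum payoff:
Column X: max payoff to Row = 5
Column Y: max payoff to Row = 6
Column Z: max payoff to Row = 6
Minimum is 5, achieved by column X.
Minimax strategy: X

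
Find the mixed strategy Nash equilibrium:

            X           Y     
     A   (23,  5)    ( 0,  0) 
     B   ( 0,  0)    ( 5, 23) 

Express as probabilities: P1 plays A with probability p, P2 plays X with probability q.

p = 0.8214, q = 0.1786

Work:
Find probabilities that make opponent indifferent:
P2 chooses q to make P1 indifferent between A and B
P1 chooses p to make P2 indifferent between X and Y
Mixed NE: P1 plays (A: 0.8214, B: 0.1786), P2 plays (X: 0.1786, Y: 0.8214)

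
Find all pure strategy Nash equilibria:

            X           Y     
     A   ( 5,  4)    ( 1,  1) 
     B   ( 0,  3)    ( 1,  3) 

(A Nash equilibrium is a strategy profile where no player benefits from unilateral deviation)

Nash equilibrium: (A, X), (B, Y)

Work:
Best responses:
  P1 vs X: payoffs [5, 0] → best response A (payoff 5)
  P1 vs Y: payoffs [1, 1] → best response A/B (payoff 1)
  P2 vs A: payoffs [4, 1] → best response X (payoff 4)
  P2 vs B: payoffs [3, 3] → best response X/Y (payoff 3)
Mutual best responses: (A,X), (B,Y) → Nash equilibria.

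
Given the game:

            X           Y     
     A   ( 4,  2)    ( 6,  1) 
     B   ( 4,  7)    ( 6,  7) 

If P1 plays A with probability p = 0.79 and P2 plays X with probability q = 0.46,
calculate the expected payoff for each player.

E[P1] = 5.08, E[P2] = 2.6234

Work:
E[P1] = p·q·π₁(A,X) + p·(1-q)·π₁(A,Y) + (1-p)·q·π₁(B,X) + (1-p)·(1-q)·π₁(B,Y)
= 0.79·0.46·4 + 0.79·0.54·6 + 0.21·0.46·4 + 0.21·0.54·6
= 5.08

E[P2] = 2.6234 (similar calculation)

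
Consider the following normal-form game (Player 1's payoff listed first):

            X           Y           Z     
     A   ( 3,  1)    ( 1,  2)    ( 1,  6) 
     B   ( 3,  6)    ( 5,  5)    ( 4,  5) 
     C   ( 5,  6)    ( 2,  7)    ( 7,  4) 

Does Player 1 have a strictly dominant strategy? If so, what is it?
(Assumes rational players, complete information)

No strictly dominant strategy exists for Player 1

Work:
A strategy strictly dominates another if it gives a strictly higher payoff against every opponent action. Compare each pair of P1's strategies column-by-column:
  A vs B: [3 vs 3, 1 vs 5, 1 vs 4] → A does not strictly dominate B (column X: 3 ≤ 3)
  A vs C: [3 vs 5, 1 vs 2, 1 vs 7] → A does not strictly dominate C (column X: 3 ≤ 5)
  B vs A: [3 vs 3, 5 vs 1, 4 vs 1] → B does not strictly dominate A (column X: 3 ≤ 3)
  B vs C: [3 vs 5, 5 vs 2, 4 vs 7] → B does not strictly dominate C (column X: 3 ≤ 5)
  C vs A: [5 vs 3, 2 vs 1, 7 vs 1] → C strictly dominates A
  C vs B: [5 vs 3, 2 vs 5, 7 vs 4] → C does not strictly dominate B (column Y: 2 ≤ 5)
No single strategy strictly dominates all others → no strictly dominant strategy.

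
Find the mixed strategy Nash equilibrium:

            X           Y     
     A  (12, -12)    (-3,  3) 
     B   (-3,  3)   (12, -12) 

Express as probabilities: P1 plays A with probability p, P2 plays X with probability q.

p = 0.5, q = 0.5

Work:
Find probabilities that make opponent indifferent:
P2 chooses q to make P1 indifferent between A and B
P1 chooses p to make P2 indifferent between X and Y
Mixed NE: P1 plays (A: 0.5, B: 0.5), P2 plays (X: 0.5, Y: 0.5)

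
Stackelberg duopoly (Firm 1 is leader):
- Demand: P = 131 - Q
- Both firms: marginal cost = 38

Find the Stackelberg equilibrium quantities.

q₁* (leader) = 46.5, q₂* (follower) = 23.25

Work:
Follower's reaction: q₂ = (a - c - q₁)/2
Leader substitutes: π₁ = q₁·(a - q₁ - (a-c-q₁)/2 - c)
FOC: q₁* = (131 - 38)/2 = 46.50
Then: q₂* = (131 - 38 - 46.5)/2 = 23.25
Leader has first-mover advantage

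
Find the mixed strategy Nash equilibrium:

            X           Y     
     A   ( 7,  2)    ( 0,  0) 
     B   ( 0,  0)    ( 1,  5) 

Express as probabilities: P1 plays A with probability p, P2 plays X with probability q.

p = 0.7143, q = 0.125

Work:
Find probabilities that make opponent indifferent:
P2 chooses q to make P1 indifferent between A and B
P1 chooses p to make P2 indifferent between X and Y
Mixed NE: P1 plays (A: 0.7143, B: 0.2857), P2 plays (X: 0.125, Y: 0.875)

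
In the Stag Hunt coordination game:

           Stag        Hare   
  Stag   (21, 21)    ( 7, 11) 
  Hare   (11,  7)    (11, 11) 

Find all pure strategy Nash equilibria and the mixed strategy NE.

Pure NE: (Stag, Stag) and (Hare, Hare); Mixed NE: p = 0.2857, q = 0.2857

Work:
Check pure NE:
(Stag, Stag): (21, 21) - no unilateral deviation beneficial
(Hare, Hare): (11, 11) - no unilateral deviation beneficial
Mixed NE: P1 plays Stag with p = 0.2857, P2 plays Stag with q = 0.2857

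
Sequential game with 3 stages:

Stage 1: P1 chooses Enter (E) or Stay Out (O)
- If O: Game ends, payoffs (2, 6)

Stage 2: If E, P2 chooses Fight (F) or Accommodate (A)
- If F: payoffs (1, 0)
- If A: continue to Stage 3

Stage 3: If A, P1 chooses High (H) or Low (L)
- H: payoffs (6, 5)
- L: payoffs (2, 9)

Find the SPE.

SPE: (E, A, H); Outcome (6, 5)

Work:
Stage 3: P1 chooses H (6 vs 2)
Stage 2: P2: F->0, A->5 (anticipating H). Choose A
Stage 1: P1: O->2, E->6 (anticipating A, H). Choose E
SPE path: E -> A -> H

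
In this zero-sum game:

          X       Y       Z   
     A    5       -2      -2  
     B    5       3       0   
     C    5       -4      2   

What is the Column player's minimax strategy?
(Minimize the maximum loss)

Column should play Z, value = 2

Work:
Column player minimizes Row's maximum payoff:
Column X: max payoff to Row = 5
Column Y: max payoff to Row = 3
Column Z: max payoff to Row = 2
Minimum is 2, achieved by column Z.
Minimax strategy: Z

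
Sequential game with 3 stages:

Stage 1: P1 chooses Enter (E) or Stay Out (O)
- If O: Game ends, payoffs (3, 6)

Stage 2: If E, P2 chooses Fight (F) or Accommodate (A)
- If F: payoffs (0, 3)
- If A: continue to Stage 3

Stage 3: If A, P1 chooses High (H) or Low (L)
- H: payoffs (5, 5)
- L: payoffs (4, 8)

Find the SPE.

SPE: (E, A, H); Outcome (5, 5)

Work:
Stage 3: P1 chooses H (5 vs 4)
Stage 2: P2: F->3, A->5 (anticipating H). Choose A
Stage 1: P1: O->3, E->5 (anticipating A, H). Choose E
SPE path: E -> A -> H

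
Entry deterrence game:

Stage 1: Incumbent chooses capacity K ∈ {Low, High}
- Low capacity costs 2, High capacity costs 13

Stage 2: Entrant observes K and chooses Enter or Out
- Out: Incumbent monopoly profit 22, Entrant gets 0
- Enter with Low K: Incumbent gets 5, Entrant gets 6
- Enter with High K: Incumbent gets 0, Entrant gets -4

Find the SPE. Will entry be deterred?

SPE: (High, Enter|Low, Out|High); Entry deterred. Incumbent net profit = 9

Work:
After Low K: Entrant enters (6 > 0)
After High K: Entrant stays out (-4 < 0)
Incumbent: Low → 5−2=3, High → 22−13=9
Incumbent chooses High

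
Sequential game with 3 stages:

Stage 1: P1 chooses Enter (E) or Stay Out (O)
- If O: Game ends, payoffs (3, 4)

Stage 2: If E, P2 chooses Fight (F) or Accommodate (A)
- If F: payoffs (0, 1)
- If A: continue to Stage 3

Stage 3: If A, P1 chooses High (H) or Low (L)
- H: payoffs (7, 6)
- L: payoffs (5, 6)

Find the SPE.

SPE: (E, A, H); Outcome (7, 6)

Work:
Stage 3: P1 chooses H (7 vs 5)
Stage 2: P2: F->1, A->6 (anticipating H). Choose A
Stage 1: P1: O->3, E->7 (anticipating A, H). Choose E
SPE path: E -> A -> H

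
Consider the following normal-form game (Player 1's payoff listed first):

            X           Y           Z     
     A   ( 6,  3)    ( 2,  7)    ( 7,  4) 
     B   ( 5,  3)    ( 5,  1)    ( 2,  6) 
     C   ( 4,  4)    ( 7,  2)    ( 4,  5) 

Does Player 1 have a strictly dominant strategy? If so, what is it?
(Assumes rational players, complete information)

No strictly dominant strategy exists for Player 1

Work:
A strategy strictly dominates another if it gives a strictly higher payoff against every opponent action. Compare each pair of P1's strategies column-by-column:
  A vs B: [6 vs 5, 2 vs 5, 7 vs 2] → A does not strictly dominate B (column Y: 2 ≤ 5)
  A vs C: [6 vs 4, 2 vs 7, 7 vs 4] → A does not strictly dominate C (column Y: 2 ≤ 7)
  B vs A: [5 vs 6, 5 vs 2, 2 vs 7] → B does not strictly dominate A (column X: 5 ≤ 6)
  B vs C: [5 vs 4, 5 vs 7, 2 vs 4] → B does not strictly dominate C (column Y: 5 ≤ 7)
  C vs A: [4 vs 6, 7 vs 2, 4 vs 7] → C does not strictly dominate A (column X: 4 ≤ 6)
  C vs B: [4 vs 5, 7 vs 5, 4 vs 2] → C does not strictly dominate B (column X: 4 ≤ 5)
No single strategy strictly dominates all others → no strictly dominant strategy.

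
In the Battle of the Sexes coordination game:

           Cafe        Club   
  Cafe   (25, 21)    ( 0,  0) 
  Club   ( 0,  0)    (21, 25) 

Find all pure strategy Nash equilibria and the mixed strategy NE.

Pure NE: (Cafe, Cafe) and (Club, Club); Mixed NE: p = 0.5435, q = 0.4565

Work:
Check pure NE:
(Cafe, Cafe): (25, 21) - no unilateral deviation beneficial
(Club, Club): (21, 25) - no unilateral deviation beneficial
Mixed NE: P1 plays Cafe with p = 0.5435, P2 plays Cafe with q = 0.4565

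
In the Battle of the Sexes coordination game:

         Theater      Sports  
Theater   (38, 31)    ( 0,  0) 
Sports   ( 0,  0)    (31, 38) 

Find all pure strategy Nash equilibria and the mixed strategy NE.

Pure NE: (Theater, Theater) and (Sports, Sports); Mixed NE: p = 0.5507, q = 0.4493

Work:
Check pure NE:
(Theater, Theater): (38, 31) - no unilateral deviation beneficial
(Sports, Sports): (31, 38) - no unilateral deviation beneficial
Mixed NE: P1 plays Theater with p = 0.5507, P2 plays Theater with q = 0.4493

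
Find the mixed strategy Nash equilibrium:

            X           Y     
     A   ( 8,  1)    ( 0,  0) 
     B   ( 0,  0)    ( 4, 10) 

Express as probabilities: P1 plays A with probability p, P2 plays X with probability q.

p = 0.9091, q = 0.3333

Work:
Find probabilities that make opponent indifferent:
P2 chooses q to make P1 indifferent between A and B
P1 chooses p to make P2 indifferent between X and Y
Mixed NE: P1 plays (A: 0.9091, B: 0.0909), P2 plays (X: 0.3333, Y: 0.6667)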